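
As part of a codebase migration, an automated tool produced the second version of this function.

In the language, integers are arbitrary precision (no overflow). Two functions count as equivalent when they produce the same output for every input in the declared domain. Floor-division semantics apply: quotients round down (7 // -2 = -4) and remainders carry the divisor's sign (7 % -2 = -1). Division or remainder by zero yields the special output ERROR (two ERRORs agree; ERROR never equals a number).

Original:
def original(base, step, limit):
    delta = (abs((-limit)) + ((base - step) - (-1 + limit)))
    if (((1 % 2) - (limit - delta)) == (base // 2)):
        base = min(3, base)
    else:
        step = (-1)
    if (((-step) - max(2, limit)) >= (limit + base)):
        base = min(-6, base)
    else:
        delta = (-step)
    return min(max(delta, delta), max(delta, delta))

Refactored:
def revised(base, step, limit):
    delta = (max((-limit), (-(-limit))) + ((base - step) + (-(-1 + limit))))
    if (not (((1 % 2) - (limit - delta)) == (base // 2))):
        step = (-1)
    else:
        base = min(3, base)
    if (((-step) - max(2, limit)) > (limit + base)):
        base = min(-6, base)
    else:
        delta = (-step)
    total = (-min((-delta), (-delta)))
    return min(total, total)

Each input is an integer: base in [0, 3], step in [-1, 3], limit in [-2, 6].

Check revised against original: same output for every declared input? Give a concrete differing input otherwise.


base=0, step=-1, limit=-1 yields 4 from original but 1 from revised.
verdict: not equivalent; witness: base=0, step=-1, limit=-1


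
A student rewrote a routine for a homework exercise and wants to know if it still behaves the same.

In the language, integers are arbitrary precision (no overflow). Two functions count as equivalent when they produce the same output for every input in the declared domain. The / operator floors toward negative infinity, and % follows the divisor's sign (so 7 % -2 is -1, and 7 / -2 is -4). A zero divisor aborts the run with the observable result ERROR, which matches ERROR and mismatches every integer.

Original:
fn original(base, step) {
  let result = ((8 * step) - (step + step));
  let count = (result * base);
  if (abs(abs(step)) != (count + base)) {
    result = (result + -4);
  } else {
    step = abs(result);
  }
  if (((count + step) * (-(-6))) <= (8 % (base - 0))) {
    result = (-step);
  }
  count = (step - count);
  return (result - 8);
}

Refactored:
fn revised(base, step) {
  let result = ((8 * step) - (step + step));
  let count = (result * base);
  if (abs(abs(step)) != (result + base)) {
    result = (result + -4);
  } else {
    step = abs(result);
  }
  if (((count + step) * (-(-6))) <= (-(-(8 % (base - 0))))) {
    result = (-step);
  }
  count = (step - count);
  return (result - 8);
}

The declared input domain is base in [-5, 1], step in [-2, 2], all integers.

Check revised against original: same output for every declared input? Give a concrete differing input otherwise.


Consider the input base=-5, step=1.
original: result=6, then count=-30, then (abs(abs(step)) != (count + base)) is true, then result=2, then (((count + step) * (-(-6))) <= (8 % (base - 0))) is true, then result=-1, then count=31, then returns -9
revised: result=6, then count=-30, then (abs(abs(step)) != (result + base)) is false, then step=6, then (((count + step) * (-(-6))) <= (-(-(8 % (base - 0))))) is true, then result=-6, then count=36, then returns -14
-9 and -14 differ, so these are not the same function on this domain.
verdict: not equivalent; witness: base=-5, step=1


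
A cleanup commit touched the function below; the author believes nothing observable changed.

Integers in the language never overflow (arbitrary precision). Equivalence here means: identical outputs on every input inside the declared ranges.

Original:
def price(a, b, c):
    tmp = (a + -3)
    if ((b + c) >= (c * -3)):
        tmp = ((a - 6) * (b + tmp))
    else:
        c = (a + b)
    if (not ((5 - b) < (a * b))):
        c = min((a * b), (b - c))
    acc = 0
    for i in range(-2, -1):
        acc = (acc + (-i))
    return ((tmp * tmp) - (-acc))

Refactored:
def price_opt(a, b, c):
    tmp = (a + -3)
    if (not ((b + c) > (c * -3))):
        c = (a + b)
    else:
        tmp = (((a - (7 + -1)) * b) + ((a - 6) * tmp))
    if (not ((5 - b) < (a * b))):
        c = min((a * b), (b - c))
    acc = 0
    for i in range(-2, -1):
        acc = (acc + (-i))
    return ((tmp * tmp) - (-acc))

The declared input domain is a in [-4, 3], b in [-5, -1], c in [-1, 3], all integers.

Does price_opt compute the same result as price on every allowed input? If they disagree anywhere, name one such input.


On input a=-4, b=-4, c=1, price returns 12102 while price_opt returns 51.
verdict: not equivalent; witness: a=-4, b=-4, c=1


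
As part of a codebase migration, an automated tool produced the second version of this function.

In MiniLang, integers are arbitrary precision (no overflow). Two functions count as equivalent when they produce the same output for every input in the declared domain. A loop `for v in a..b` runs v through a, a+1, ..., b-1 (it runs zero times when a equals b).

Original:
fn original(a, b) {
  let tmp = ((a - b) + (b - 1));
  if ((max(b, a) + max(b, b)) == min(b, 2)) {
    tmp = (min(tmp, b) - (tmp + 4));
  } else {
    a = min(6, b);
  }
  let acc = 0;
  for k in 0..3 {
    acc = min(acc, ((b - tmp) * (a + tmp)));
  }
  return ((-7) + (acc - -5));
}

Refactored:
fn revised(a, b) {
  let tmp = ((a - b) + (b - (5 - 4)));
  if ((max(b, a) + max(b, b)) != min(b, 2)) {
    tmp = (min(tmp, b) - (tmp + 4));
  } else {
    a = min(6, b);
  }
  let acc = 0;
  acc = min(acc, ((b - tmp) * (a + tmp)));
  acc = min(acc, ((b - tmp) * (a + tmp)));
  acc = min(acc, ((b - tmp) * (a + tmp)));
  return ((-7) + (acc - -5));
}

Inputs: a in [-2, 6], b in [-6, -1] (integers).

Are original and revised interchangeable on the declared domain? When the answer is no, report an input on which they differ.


Not equivalent: a=-2, b=-6 separates them (-2 vs -11).
original: tmp=-3, then ((max(b, a) + max(b, b)) == min(b, 2)) is false, then a=-6, then acc=0, then (k=0), then acc=0, then (k=1), then acc=0, then (k=2), then acc=0, then returns -2
revised: tmp=-3, then ((max(b, a) + max(b, b)) != min(b, 2)) is true, then tmp=-7, then acc=0, then acc=-9, then acc=-9, then acc=-9, then returns -11
verdict: not equivalent; witness: a=-2, b=-6


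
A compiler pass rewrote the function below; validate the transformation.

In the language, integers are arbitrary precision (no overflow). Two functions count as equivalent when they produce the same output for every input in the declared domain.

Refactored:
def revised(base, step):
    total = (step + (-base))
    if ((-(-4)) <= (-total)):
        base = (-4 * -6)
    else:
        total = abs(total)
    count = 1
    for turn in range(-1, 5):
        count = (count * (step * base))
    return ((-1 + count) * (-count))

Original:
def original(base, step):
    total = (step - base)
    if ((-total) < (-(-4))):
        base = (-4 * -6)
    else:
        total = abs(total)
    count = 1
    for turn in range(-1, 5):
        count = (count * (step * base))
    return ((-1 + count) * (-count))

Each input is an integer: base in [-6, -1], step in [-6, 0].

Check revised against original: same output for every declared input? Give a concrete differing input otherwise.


Not equivalent: base=-6, step=-6 separates them (-79496847203381928032993280 vs -4738381336144834560).
original: total becomes 0; next ((-total) < (-(-4))) evaluates to true; next base becomes 24; next count becomes 1; next at turn=-1:; next count becomes -144; next at turn=0:; next count becomes 20736; next at turn=1:; next count becomes -2985984; next at turn=2:; next count becomes 429981696; next at turn=3:; next count becomes -61917364224; next at turn=4:; next count becomes 8916100448256; next final value -79496847203381928032993280
revised: total becomes 0; next ((-(-4)) <= (-total)) evaluates to false; next total becomes 0; next count becomes 1; next at turn=-1:; next count becomes 36; next at turn=0:; next count becomes 1296; next at turn=1:; next count becomes 46656; next at turn=2:; next count becomes 1679616; next at turn=3:; next count becomes 60466176; next at turn=4:; next count becomes 2176782336; next final value -4738381336144834560
verdict: not equivalent; witness: base=-6, step=-6


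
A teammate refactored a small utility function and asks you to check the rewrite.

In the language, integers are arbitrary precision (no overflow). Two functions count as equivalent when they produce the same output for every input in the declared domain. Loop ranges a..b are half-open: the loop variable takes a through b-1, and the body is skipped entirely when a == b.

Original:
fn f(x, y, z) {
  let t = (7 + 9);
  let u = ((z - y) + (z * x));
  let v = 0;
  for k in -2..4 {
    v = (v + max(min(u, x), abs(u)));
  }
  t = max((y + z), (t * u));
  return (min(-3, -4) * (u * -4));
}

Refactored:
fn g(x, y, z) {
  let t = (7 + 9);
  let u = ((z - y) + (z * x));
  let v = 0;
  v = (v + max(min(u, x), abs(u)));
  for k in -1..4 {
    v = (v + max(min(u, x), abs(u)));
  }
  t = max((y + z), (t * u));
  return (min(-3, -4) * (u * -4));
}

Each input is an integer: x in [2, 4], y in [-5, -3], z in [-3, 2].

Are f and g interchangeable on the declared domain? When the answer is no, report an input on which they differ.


Reading the diff, among the changes: statement counts differ, and loop structure differs, and arithmetic usage differs, and min/max/abs usage differs.
As a probe, take x=2, y=-5, z=-1: f runs t=16, then u=2, then v=0, then (k=-2), then v=2, then (k=-1), then v=4, then (k=0), then v=6, then (k=1), then v=8, then (k=2), then v=10, then (k=3), then v=12, then t=32, then returns 32; g runs t=16, then u=2, then v=0, then v=2, then (k=-1), then v=4, then (k=0), then v=6, then (k=1), then v=8, then (k=2), then v=10, then (k=3), then v=12, then t=32, then returns 32; both end at 32.
Every one of the 54 inputs gives matching results.
verdict: equivalent


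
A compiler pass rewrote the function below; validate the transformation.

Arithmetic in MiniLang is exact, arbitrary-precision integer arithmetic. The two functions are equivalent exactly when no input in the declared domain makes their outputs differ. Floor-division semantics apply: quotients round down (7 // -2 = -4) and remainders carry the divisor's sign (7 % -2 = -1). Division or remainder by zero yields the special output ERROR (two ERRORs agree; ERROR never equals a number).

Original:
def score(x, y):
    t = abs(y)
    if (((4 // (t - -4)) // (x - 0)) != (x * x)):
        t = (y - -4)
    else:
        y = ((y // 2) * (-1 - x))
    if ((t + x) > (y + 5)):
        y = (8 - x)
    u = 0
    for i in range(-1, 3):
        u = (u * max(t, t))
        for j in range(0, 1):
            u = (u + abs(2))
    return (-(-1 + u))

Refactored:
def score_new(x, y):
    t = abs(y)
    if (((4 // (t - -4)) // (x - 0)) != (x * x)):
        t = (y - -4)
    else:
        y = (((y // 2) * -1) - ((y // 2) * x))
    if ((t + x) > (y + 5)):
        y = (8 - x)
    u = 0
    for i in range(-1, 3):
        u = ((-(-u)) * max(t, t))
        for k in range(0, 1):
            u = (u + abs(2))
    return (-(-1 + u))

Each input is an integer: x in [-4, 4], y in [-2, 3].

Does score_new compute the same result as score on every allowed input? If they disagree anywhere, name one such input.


The two are interchangeable: local variable names differ, plus constant usage differs, plus arithmetic usage differs, and every declared input agrees.
As a probe, take x=3, y=-2: score runs t becomes 2; next (((4 // (t - -4)) // (x - 0)) != (x * x)) evaluates to true; next t becomes 2; next ((t + x) > (y + 5)) evaluates to true; next y becomes 5; next u becomes 0; next at i=-1:; next u becomes 0; next at j=0:; next u becomes 2; next at i=0:; next u becomes 4; next at j=0:; next u becomes 6; next at i=1:; next u becomes 12; next at j=0:; next u becomes 14; next at i=2:; next u becomes 28; next at j=0:; next u becomes 30; next final value -29; score_new runs t becomes 2; next (((4 // (t - -4)) // (x - 0)) != (x * x)) evaluates to true; next t becomes 2; next ((t + x) > (y + 5)) evaluates to true; next y becomes 5; next u becomes 0; next at i=-1:; next u becomes 0; next at k=0:; next u becomes 2; next at i=0:; next u becomes 4; next at k=0:; next u becomes 6; next at i=1:; next u becomes 12; next at k=0:; next u becomes 14; next at i=2:; next u becomes 28; next at k=0:; next u becomes 30; next final value -29; both end at -29.
Sweeping the whole domain (54 inputs) finds no disagreement.
verdict: equivalent


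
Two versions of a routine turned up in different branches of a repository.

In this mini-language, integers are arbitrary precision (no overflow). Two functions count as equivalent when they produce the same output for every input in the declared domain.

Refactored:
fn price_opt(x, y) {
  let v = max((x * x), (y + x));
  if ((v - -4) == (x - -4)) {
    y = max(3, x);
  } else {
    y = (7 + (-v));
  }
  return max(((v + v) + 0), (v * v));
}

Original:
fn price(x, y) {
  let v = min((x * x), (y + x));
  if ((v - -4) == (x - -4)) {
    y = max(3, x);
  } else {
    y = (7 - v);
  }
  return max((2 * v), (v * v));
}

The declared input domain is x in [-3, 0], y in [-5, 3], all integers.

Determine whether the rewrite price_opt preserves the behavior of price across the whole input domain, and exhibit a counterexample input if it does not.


x=-3, y=-5 yields 64 from price but 81 from price_opt.
verdict: not equivalent; witness: x=-3, y=-5


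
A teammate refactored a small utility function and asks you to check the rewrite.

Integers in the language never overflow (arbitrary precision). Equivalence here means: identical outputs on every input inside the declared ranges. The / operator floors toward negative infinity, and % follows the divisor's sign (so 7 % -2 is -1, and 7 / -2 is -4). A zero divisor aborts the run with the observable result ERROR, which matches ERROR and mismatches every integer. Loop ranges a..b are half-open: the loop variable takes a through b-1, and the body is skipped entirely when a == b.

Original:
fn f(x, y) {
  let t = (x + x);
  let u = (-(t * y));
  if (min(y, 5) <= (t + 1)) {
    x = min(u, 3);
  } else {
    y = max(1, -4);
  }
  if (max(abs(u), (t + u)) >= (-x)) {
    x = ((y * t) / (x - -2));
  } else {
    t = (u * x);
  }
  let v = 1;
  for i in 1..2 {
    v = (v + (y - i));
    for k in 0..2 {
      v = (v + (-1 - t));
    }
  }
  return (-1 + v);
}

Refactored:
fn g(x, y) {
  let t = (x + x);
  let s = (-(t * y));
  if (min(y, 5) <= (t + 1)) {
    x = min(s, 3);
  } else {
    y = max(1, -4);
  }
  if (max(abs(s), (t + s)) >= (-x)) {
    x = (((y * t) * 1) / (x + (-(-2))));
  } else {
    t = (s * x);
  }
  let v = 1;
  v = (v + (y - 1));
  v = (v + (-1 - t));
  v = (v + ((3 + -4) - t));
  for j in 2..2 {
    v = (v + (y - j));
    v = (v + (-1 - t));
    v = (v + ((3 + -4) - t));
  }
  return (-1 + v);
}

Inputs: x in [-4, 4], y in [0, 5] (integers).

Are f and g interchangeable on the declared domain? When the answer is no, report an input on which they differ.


Differences: statement counts differ; constant usage differs; loop structure differs; arithmetic usage differs; local variable names differ — yet all 54 inputs agree.
verdict: equivalent


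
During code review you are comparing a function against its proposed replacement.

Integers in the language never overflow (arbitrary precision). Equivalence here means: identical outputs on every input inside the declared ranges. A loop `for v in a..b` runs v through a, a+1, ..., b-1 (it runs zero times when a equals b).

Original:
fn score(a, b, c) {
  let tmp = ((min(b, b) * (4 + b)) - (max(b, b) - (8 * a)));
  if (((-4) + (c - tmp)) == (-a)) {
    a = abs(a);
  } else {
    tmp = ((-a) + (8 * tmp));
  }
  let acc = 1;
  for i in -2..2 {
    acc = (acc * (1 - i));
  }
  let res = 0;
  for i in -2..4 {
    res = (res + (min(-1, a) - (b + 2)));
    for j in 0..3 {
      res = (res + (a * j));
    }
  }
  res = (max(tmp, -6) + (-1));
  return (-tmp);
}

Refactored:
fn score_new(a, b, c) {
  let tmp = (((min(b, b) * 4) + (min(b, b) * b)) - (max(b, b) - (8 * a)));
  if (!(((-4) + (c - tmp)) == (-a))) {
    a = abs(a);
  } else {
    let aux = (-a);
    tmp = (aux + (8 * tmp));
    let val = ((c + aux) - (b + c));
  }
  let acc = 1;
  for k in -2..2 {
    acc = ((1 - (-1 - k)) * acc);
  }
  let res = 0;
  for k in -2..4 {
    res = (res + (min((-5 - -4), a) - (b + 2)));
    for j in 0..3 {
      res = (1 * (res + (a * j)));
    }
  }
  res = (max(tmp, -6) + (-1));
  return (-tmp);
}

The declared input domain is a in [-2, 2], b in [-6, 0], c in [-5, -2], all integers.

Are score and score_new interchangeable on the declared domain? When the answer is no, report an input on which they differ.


Run the pair on a=-2, b=-6, c=-5.
score: tmp = 2; (((-4) + (c - tmp)) == (-a)) -> false; tmp = 18; acc = 1; [i=-2]; acc = 3; [i=-1]; acc = 6; [i=0]; acc = 6; [i=1]; acc = 0; res = 0; [i=-2]; res = 2; [j=0]; res = 2; [j=1]; res = 0; [j=2]; res = -4; [i=-1]; res = -2; [j=0]; res = -2; [j=1]; res = -4; [j=2]; res = -8; [i=0]; res = -6; [j=0]; res = -6; [j=1]; res = -8; [j=2]; res = -12; [i=1]; res = -10; [j=0]; res = -10; [j=1]; res = -12; [j=2]; res = -16; [i=2]; res = -14; [j=0]; res = -14; [j=1]; res = -16; [j=2]; res = -20; [i=3]; res = -18; [j=0]; res = -18; [j=1]; res = -20; [j=2]; res = -24; res = 17; return -18
score_new: tmp = 2; (!(((-4) + (c - tmp)) == (-a))) -> true; a = 2; acc = 1; [k=-2]; acc = 0; [k=-1]; acc = 0; [k=0]; acc = 0; [k=1]; acc = 0; res = 0; [k=-2]; res = 3; [j=0]; res = 3; [j=1]; res = 5; [j=2]; res = 9; [k=-1]; res = 12; [j=0]; res = 12; [j=1]; res = 14; [j=2]; res = 18; [k=0]; res = 21; [j=0]; res = 21; [j=1]; res = 23; [j=2]; res = 27; [k=1]; res = 30; [j=0]; res = 30; [j=1]; res = 32; [j=2]; res = 36; [k=2]; res = 39; [j=0]; res = 39; [j=1]; res = 41; [j=2]; res = 45; [k=3]; res = 48; [j=0]; res = 48; [j=1]; res = 50; [j=2]; res = 54; res = 1; return -2
-18 vs -2 — the two versions disagree here.
verdict: not equivalent; witness: a=-2, b=-6, c=-5


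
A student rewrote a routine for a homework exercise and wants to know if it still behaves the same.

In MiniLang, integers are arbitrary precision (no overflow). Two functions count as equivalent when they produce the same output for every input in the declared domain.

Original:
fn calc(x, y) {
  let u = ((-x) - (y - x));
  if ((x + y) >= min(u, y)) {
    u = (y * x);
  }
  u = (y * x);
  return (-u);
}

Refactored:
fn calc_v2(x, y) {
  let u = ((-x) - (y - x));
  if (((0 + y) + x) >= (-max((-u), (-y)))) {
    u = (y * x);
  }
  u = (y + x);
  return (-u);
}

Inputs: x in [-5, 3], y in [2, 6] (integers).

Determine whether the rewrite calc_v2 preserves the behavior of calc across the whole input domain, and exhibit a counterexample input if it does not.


Not equivalent: x=-5, y=2 separates them (10 vs 3).
calc: u becomes -2; next ((x + y) >= min(u, y)) evaluates to false; next u becomes -10; next final value 10
calc_v2: u becomes -2; next (((0 + y) + x) >= (-max((-u), (-y)))) evaluates to false; next u becomes -3; next final value 3
verdict: not equivalent; witness: x=-5, y=2


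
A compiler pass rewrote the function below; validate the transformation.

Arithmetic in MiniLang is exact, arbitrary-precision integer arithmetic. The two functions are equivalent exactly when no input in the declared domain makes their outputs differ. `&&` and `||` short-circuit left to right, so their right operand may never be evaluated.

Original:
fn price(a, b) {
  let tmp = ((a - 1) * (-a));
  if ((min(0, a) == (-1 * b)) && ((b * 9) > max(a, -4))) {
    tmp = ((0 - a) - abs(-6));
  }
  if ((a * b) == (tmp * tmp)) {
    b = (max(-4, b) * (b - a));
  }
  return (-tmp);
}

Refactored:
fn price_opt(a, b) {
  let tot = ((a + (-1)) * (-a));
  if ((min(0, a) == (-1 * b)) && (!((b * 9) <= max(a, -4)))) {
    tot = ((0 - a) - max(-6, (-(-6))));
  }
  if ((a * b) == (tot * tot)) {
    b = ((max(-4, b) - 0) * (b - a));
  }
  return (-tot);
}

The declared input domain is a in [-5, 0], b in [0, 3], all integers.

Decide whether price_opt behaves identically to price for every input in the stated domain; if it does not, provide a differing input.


The two are interchangeable: local variable names differ; also min/max/abs usage differs; also arithmetic usage differs; also constant usage differs; also comparison usage differs; also boolean connective usage differs, and every declared input agrees.
One worked example (a=-5, b=1) — price: tmp=-30, then ((min(0, a) == (-1 * b)) && ((b * 9) > max(a, -4))) is false, then ((a * b) == (tmp * tmp)) is false, then returns 30; price_opt: tot=-30, then ((min(0, a) == (-1 * b)) && (!((b * 9) <= max(a, -4)))) is false, then ((a * b) == (tot * tot)) is false, then returns 30; agreement on 30.
Sweeping the whole domain (24 inputs) finds no disagreement.
verdict: equivalent


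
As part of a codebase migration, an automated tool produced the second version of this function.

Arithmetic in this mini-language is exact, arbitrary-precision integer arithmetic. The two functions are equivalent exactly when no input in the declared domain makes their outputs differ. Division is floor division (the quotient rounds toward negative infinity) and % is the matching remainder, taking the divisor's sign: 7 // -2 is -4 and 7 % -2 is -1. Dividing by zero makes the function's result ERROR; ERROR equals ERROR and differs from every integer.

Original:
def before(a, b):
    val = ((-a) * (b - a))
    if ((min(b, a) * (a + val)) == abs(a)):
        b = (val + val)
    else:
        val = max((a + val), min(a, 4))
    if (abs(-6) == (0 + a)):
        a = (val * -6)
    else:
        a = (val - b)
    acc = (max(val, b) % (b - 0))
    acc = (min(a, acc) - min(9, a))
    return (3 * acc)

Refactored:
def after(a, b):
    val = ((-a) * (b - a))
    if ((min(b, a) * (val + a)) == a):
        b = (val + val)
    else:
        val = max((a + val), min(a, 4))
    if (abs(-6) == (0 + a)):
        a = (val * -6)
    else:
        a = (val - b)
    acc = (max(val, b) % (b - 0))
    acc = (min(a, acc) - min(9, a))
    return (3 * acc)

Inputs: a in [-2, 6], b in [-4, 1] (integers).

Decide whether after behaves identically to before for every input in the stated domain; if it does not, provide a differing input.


At a=-1, b=-1: before gives ERROR, after gives 0.
verdict: not equivalent; witness: a=-1, b=-1


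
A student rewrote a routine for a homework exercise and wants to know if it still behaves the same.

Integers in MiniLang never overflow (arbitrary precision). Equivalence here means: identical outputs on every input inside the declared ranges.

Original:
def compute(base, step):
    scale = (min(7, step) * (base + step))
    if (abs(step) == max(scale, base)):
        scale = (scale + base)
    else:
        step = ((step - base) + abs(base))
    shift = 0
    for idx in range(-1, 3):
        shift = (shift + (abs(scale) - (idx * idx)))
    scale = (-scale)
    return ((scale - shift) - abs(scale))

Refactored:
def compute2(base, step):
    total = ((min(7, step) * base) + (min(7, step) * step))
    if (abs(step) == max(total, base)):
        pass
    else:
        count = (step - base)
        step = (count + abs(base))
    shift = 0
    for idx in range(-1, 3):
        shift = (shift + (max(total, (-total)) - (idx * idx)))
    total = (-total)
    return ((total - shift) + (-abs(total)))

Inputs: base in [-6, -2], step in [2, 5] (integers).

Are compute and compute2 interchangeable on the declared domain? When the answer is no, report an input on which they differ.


Try base=-4, step=5.
compute: scale=5, then (abs(step) == max(scale, base)) is true, then scale=1, then shift=0, then (idx=-1), then shift=0, then (idx=0), then shift=1, then (idx=1), then shift=1, then (idx=2), then shift=-2, then scale=-1, then returns 0
compute2: total=5, then (abs(step) == max(total, base)) is true, then shift=0, then (idx=-1), then shift=4, then (idx=0), then shift=9, then (idx=1), then shift=13, then (idx=2), then shift=14, then total=-5, then returns -24
0 against -24: the behavior changed.
verdict: not equivalent; witness: base=-4, step=5


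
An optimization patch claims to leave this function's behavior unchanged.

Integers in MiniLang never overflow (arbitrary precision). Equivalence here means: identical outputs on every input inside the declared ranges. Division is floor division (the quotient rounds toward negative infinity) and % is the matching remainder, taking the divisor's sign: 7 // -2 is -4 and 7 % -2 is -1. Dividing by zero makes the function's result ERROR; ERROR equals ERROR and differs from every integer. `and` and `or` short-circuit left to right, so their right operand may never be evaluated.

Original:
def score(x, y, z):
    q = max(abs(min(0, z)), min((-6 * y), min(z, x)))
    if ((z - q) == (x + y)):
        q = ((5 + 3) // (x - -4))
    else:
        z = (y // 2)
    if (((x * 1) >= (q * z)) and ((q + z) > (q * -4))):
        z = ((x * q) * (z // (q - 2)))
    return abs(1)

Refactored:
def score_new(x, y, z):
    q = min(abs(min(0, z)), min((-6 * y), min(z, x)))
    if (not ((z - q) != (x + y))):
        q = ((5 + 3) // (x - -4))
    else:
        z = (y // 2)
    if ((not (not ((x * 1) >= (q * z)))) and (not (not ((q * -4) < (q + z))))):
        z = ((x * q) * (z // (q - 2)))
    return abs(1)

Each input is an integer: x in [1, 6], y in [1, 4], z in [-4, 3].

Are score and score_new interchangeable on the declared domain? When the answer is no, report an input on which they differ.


There is a counterexample at x=1, y=1, z=-2: ERROR on one side, 1 on the other.
score: q := 2 | ((z - q) == (x + y)): false | z := 0 | (((x * 1) >= (q * z)) and ((q + z) > (q * -4))): true | divide-by-zero, output ERROR
score_new: q := -6 | (not ((z - q) != (x + y))): false | z := 0 | ((not (not ((x * 1) >= (q * z)))) and (not (not ((q * -4) < (q + z))))): false | result 1
verdict: not equivalent; witness: x=1, y=1, z=-2


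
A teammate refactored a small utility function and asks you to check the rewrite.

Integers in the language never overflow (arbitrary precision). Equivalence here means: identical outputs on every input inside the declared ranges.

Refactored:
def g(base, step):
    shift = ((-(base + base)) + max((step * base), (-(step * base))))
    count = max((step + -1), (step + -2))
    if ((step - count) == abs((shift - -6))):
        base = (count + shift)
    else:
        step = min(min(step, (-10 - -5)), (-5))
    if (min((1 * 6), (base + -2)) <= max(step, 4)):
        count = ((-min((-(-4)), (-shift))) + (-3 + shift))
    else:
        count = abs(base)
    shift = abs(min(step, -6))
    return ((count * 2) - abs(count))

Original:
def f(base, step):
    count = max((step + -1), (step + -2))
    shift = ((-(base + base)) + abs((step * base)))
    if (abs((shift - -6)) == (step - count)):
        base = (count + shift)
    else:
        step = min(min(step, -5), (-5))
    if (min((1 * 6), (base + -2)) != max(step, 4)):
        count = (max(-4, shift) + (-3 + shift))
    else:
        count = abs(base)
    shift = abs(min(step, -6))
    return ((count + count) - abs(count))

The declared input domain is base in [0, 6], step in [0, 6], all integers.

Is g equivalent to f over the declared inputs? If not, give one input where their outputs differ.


The rewrite breaks on base=6, step=0, where the results are 6 and -57.
f: count := -1 | shift := -12 | (abs((shift - -6)) == (step - count)): false | step := -5 | (min((1 * 6), (base + -2)) != max(step, 4)): false | count := 6 | shift := 6 | result 6
g: shift := -12 | count := -1 | ((step - count) == abs((shift - -6))): false | step := -5 | (min((1 * 6), (base + -2)) <= max(step, 4)): true | count := -19 | shift := 6 | result -57
verdict: not equivalent; witness: base=6, step=0


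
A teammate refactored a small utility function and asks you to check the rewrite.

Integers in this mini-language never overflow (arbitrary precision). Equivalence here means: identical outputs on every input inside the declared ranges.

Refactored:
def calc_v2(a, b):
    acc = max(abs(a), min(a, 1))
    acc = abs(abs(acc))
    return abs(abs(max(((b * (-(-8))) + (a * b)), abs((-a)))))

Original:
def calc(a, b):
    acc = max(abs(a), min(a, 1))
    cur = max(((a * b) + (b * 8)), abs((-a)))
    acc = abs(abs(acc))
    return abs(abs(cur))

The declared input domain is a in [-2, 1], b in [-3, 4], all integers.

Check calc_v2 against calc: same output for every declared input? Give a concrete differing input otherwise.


The two are interchangeable: local variable names differ, plus statement counts differ, and every declared input agrees.
Tracing a=0, b=-1: calc: acc becomes 0; next cur becomes 0; next acc becomes 0; next final value 0 | calc_v2: acc becomes 0; next acc becomes 0; next final value 0 — matching result 0.
Sweeping the whole domain (32 inputs) finds no disagreement.
verdict: equivalent


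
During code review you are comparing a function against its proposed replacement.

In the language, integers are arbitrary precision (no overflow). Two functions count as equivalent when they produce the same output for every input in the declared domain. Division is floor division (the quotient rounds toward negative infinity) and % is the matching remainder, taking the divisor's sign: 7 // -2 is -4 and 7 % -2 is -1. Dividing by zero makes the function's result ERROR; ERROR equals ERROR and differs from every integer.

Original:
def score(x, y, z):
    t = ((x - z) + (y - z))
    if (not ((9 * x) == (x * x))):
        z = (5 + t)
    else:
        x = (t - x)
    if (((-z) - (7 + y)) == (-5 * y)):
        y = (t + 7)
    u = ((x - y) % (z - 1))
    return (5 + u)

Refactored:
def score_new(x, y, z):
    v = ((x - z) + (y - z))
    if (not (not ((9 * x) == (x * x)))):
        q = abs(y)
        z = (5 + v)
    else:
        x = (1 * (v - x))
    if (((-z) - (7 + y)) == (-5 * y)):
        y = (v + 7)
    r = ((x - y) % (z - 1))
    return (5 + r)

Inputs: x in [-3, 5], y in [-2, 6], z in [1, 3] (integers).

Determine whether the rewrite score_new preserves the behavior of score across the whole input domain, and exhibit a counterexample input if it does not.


The rewrite breaks on x=-3, y=-2, z=1, where the results are 4 and ERROR.
score: t becomes -7; next (not ((9 * x) == (x * x))) evaluates to true; next z becomes -2; next (((-z) - (7 + y)) == (-5 * y)) evaluates to false; next u becomes -1; next final value 4
score_new: v becomes -7; next (not (not ((9 * x) == (x * x)))) evaluates to false; next x becomes -4; next (((-z) - (7 + y)) == (-5 * y)) evaluates to false; next hits division by zero so the output is ERROR
verdict: not equivalent; witness: x=-3, y=-2, z=1


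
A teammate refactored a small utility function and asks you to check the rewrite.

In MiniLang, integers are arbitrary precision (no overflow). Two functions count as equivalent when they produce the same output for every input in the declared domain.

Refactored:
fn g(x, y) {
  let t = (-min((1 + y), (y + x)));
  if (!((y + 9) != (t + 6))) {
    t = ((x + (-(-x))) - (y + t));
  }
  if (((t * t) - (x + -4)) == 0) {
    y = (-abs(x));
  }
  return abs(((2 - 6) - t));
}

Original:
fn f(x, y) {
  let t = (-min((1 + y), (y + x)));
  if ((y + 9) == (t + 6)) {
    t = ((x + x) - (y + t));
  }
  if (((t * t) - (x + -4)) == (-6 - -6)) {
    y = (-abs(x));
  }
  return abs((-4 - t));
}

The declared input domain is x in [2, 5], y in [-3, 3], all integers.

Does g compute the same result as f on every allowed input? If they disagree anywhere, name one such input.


The two are interchangeable: constant usage differs, boolean connective usage differs, comparison usage differs, and every declared input agrees.
One worked example (x=3, y=3) — f: t becomes -4; next ((y + 9) == (t + 6)) evaluates to false; next (((t * t) - (x + -4)) == (-6 - -6)) evaluates to false; next final value 0; g: t becomes -4; next (!((y + 9) != (t + 6))) evaluates to false; next (((t * t) - (x + -4)) == 0) evaluates to false; next final value 0; agreement on 0.
Every one of the 28 inputs gives matching results.
verdict: equivalent


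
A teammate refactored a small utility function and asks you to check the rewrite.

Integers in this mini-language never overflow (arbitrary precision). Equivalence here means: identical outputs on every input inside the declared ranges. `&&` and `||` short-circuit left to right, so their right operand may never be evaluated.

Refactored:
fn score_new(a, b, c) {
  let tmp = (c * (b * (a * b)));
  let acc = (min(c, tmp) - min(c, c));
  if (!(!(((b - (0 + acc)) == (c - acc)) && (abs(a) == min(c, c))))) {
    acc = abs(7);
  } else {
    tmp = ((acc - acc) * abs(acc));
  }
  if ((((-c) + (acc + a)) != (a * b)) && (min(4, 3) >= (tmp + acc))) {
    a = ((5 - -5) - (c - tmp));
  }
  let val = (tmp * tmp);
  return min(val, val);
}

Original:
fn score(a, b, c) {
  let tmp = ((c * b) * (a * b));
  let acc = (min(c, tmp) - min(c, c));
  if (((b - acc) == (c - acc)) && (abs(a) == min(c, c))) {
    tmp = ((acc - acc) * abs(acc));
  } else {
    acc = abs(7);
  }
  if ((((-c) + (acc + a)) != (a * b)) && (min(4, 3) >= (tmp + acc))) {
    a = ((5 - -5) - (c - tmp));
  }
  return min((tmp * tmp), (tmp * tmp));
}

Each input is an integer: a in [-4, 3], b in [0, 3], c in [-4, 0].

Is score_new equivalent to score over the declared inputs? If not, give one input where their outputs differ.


At a=-4, b=1, c=-4: score gives 256, score_new gives 0.
verdict: not equivalent; witness: a=-4, b=1, c=-4


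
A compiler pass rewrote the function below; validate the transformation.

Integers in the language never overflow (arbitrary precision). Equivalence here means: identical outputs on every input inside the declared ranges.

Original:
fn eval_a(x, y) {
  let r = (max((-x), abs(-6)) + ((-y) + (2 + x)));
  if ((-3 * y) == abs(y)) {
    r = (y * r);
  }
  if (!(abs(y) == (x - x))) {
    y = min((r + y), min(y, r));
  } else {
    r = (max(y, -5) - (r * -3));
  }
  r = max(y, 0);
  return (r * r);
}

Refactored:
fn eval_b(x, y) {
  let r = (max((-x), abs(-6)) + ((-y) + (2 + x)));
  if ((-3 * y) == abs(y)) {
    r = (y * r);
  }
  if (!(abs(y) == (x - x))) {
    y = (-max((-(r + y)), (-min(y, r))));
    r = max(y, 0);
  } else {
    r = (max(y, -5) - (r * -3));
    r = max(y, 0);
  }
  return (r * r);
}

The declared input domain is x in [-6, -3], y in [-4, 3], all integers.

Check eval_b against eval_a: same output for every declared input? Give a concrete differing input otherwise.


Reading the diff, among the changes: min/max/abs usage differs, and statement counts differ, and constant usage differs.
One worked example (x=-5, y=-1) — eval_a: r=4, then ((-3 * y) == abs(y)) is false, then (!(abs(y) == (x - x))) is true, then y=-1, then r=0, then returns 0; eval_b: r=4, then ((-3 * y) == abs(y)) is false, then (!(abs(y) == (x - x))) is true, then y=-1, then r=0, then returns 0; agreement on 0.
Every one of the 32 inputs gives matching results.
verdict: equivalent


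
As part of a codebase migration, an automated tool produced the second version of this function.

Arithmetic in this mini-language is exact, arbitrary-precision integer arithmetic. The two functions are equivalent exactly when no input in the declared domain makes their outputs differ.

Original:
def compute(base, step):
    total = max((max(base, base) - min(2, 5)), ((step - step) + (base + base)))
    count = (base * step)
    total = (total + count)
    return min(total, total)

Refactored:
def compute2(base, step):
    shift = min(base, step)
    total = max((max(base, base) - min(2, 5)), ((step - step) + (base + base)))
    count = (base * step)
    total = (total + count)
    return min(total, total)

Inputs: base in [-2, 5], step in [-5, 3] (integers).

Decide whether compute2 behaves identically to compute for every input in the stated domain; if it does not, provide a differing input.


Differences: local variable names differ, statement counts differ, min/max/abs usage differs — yet all 72 inputs agree.
verdict: equivalent


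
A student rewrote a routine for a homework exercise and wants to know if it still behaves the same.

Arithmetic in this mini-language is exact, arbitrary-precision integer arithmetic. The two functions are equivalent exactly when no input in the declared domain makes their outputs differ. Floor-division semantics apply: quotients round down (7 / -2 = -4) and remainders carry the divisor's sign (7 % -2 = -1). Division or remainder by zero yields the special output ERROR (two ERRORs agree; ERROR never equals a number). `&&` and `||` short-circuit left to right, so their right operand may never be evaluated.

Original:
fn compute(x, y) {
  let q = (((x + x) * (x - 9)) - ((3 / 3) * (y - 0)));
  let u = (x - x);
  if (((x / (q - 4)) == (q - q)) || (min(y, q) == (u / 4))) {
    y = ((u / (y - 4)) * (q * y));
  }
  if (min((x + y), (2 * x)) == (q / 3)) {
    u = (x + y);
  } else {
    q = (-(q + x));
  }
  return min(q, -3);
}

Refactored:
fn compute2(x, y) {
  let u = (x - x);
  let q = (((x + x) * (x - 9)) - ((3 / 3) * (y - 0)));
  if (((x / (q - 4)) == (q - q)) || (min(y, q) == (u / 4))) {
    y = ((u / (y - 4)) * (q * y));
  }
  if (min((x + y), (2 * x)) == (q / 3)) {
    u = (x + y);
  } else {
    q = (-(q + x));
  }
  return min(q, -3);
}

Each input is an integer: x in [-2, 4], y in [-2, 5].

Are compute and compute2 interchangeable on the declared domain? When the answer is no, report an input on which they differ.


Although same computation, different form, 56/56 inputs agree.
verdict: equivalent


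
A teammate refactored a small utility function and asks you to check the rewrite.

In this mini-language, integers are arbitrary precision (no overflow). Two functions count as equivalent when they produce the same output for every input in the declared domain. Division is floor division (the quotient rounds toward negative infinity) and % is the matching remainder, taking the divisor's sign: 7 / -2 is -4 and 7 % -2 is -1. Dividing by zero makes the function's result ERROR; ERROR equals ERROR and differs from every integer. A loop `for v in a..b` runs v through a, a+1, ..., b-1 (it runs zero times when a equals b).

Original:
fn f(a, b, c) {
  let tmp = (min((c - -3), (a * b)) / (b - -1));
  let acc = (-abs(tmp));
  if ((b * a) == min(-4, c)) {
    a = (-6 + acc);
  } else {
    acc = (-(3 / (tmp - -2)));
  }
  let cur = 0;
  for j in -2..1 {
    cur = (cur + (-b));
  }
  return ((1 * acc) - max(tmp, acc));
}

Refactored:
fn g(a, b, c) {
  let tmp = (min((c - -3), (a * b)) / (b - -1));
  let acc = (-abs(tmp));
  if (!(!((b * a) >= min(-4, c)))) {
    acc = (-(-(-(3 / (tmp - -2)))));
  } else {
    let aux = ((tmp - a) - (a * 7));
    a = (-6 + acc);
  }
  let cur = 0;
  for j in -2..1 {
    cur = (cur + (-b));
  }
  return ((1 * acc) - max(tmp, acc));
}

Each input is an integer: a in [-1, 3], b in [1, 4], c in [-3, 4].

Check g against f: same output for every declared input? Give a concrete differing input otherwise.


Not equivalent: a=-1, b=4, c=-3 separates them (0 vs -2).
f: tmp := -1 | acc := -1 | ((b * a) == min(-4, c)): true | a := -7 | cur := 0 | iter j=-2: | cur := -4 | iter j=-1: | cur := -8 | iter j=0: | cur := -12 | result 0
g: tmp := -1 | acc := -1 | (!(!((b * a) >= min(-4, c)))): true | acc := -3 | cur := 0 | iter j=-2: | cur := -4 | iter j=-1: | cur := -8 | iter j=0: | cur := -12 | result -2
verdict: not equivalent; witness: a=-1, b=4, c=-3


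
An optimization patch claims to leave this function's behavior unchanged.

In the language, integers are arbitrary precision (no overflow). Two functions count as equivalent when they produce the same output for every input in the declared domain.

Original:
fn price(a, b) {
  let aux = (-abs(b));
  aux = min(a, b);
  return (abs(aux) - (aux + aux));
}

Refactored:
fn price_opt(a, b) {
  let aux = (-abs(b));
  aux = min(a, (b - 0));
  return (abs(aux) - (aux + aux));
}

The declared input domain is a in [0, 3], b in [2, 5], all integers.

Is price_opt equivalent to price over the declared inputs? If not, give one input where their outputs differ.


The two versions differ — the changes include constant usage differs; also arithmetic usage differs.
Tracing a=0, b=4: price: aux := -4 | aux := 0 | result 0 | price_opt: aux := -4 | aux := 0 | result 0 — matching result 0.
Checked all 16 inputs in the declared domain: the outputs agree on every one.
verdict: equivalent
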